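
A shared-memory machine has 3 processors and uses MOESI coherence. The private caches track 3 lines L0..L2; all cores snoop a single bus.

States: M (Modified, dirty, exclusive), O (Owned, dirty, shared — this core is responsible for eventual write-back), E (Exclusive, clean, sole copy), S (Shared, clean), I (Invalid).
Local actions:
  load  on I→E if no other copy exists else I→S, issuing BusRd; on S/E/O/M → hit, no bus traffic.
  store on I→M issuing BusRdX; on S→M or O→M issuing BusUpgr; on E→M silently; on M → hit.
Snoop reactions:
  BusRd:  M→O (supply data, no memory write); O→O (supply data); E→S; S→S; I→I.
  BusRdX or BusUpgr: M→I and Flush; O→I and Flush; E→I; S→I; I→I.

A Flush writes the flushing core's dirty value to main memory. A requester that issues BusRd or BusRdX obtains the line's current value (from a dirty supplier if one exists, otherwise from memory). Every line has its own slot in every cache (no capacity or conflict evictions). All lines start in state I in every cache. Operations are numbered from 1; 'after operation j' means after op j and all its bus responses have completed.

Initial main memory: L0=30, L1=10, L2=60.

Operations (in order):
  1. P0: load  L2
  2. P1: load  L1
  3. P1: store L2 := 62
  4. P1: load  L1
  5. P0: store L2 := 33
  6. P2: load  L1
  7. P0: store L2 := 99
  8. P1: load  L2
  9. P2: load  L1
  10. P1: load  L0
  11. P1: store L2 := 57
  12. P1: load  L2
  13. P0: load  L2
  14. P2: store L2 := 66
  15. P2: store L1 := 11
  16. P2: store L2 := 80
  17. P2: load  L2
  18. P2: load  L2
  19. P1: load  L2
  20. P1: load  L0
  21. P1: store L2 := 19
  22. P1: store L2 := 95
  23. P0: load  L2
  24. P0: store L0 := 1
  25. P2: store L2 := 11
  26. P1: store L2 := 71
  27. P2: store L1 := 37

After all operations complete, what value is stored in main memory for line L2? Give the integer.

memory[L2] = 11

[1] P0: load  L2 | P0:E(60), P1:I, P2:I | bus: BusRd
[2] P1: load  L1 | P0:I, P1:E(10), P2:I | bus: BusRd
[3] P1: store L2 := 62 | P0:I, P1:M(62), P2:I | bus: BusRdX
[4] P1: load  L1 | P0:I, P1:E(10), P2:I | bus: none
[5] P0: store L2 := 33 | P0:M(33), P1:I, P2:I | bus: BusRdX,Flush
[6] P2: load  L1 | P0:I, P1:S(10), P2:S(10) | bus: BusRd
[7] P0: store L2 := 99 | P0:M(99), P1:I, P2:I | bus: none
[8] P1: load  L2 | P0:O(99), P1:S(99), P2:I | bus: BusRd
[9] P2: load  L1 | P0:I, P1:S(10), P2:S(10) | bus: none
[10] P1: load  L0 | P0:I, P1:E(30), P2:I | bus: BusRd
[11] P1: store L2 := 57 | P0:I, P1:M(57), P2:I | bus: BusUpgr,Flush
[12] P1: load  L2 | P0:I, P1:M(57), P2:I | bus: none
[13] P0: load  L2 | P0:S(57), P1:O(57), P2:I | bus: BusRd
[14] P2: store L2 := 66 | P0:I, P1:I, P2:M(66) | bus: BusRdX,Flush
[15] P2: store L1 := 11 | P0:I, P1:I, P2:M(11) | bus: BusUpgr
[16] P2: store L2 := 80 | P0:I, P1:I, P2:M(80) | bus: none
[17] P2: load  L2 | P0:I, P1:I, P2:M(80) | bus: none
[18] P2: load  L2 | P0:I, P1:I, P2:M(80) | bus: none
[19] P1: load  L2 | P0:I, P1:S(80), P2:O(80) | bus: BusRd
[20] P1: load  L0 | P0:I, P1:E(30), P2:I | bus: none
[21] P1: store L2 := 19 | P0:I, P1:M(19), P2:I | bus: BusUpgr,Flush
[22] P1: store L2 := 95 | P0:I, P1:M(95), P2:I | bus: none
[23] P0: load  L2 | P0:S(95), P1:O(95), P2:I | bus: BusRd
[24] P0: store L0 := 1 | P0:M(1), P1:I, P2:I | bus: BusRdX
[25] P2: store L2 := 11 | P0:I, P1:I, P2:M(11) | bus: BusRdX,Flush
[26] P1: store L2 := 71 | P0:I, P1:M(71), P2:I | bus: BusRdX,Flush
[27] P2: store L1 := 37 | P0:I, P1:I, P2:M(37) | bus: none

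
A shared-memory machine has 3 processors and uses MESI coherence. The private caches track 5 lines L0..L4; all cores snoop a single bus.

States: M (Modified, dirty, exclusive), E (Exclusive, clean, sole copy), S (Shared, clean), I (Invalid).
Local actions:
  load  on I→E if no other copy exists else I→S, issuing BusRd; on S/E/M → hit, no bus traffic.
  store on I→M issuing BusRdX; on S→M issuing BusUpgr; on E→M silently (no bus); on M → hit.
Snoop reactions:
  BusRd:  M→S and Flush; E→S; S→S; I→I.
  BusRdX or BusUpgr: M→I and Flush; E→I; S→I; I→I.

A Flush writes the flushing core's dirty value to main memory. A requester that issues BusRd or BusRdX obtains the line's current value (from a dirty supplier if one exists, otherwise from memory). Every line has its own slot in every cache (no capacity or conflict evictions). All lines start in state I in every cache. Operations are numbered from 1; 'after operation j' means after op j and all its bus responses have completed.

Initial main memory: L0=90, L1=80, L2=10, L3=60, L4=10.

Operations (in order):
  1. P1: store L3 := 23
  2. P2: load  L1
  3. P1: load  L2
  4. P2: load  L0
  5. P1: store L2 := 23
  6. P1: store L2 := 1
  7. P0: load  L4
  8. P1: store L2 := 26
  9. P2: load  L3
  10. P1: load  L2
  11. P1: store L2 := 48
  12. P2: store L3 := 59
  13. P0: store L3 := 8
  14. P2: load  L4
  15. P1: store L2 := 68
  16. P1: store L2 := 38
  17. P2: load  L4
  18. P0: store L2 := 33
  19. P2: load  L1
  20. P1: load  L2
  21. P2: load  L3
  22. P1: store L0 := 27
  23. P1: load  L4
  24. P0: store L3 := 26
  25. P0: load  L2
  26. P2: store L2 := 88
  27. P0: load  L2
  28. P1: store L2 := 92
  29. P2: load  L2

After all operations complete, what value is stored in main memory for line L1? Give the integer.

1. P1: store L3 := 23  bus=[BusRdX]  L3: P0=I P1=M P2=I  mem[L3]=60
2. P2: load  L1  bus=[BusRd]  L1: P0=I P1=I P2=E  mem[L1]=80
3. P1: load  L2  bus=[BusRd]  L2: P0=I P1=E P2=I  mem[L2]=10
4. P2: load  L0  bus=[BusRd]  L0: P0=I P1=I P2=E  mem[L0]=90
5. P1: store L2 := 23  bus=[-]  L2: P0=I P1=M P2=I  mem[L2]=10
6. P1: store L2 := 1  bus=[-]  L2: P0=I P1=M P2=I  mem[L2]=10
7. P0: load  L4  bus=[BusRd]  L4: P0=E P1=I P2=I  mem[L4]=10
8. P1: store L2 := 26  bus=[-]  L2: P0=I P1=M P2=I  mem[L2]=10
9. P2: load  L3  bus=[BusRd,Flush]  L3: P0=I P1=S P2=S  mem[L3]=23
10. P1: load  L2  bus=[-]  L2: P0=I P1=M P2=I  mem[L2]=10
11. P1: store L2 := 48  bus=[-]  L2: P0=I P1=M P2=I  mem[L2]=10
12. P2: store L3 := 59  bus=[BusUpgr]  L3: P0=I P1=I P2=M  mem[L3]=23
13. P0: store L3 := 8  bus=[BusRdX,Flush]  L3: P0=M P1=I P2=I  mem[L3]=59
14. P2: load  L4  bus=[BusRd]  L4: P0=S P1=I P2=S  mem[L4]=10
15. P1: store L2 := 68  bus=[-]  L2: P0=I P1=M P2=I  mem[L2]=10
16. P1: store L2 := 38  bus=[-]  L2: P0=I P1=M P2=I  mem[L2]=10
17. P2: load  L4  bus=[-]  L4: P0=S P1=I P2=S  mem[L4]=10
18. P0: store L2 := 33  bus=[BusRdX,Flush]  L2: P0=M P1=I P2=I  mem[L2]=38
19. P2: load  L1  bus=[-]  L1: P0=I P1=I P2=E  mem[L1]=80
20. P1: load  L2  bus=[BusRd,Flush]  L2: P0=S P1=S P2=I  mem[L2]=33
21. P2: load  L3  bus=[BusRd,Flush]  L3: P0=S P1=I P2=S  mem[L3]=8
22. P1: store L0 := 27  bus=[BusRdX]  L0: P0=I P1=M P2=I  mem[L0]=90
23. P1: load  L4  bus=[BusRd]  L4: P0=S P1=S P2=S  mem[L4]=10
24. P0: store L3 := 26  bus=[BusUpgr]  L3: P0=M P1=I P2=I  mem[L3]=8
25. P0: load  L2  bus=[-]  L2: P0=S P1=S P2=I  mem[L2]=33
26. P2: store L2 := 88  bus=[BusRdX]  L2: P0=I P1=I P2=M  mem[L2]=33
27. P0: load  L2  bus=[BusRd,Flush]  L2: P0=S P1=I P2=S  mem[L2]=88
28. P1: store L2 := 92  bus=[BusRdX]  L2: P0=I P1=M P2=I  mem[L2]=88
29. P2: load  L2  bus=[BusRd,Flush]  L2: P0=I P1=S P2=S  mem[L2]=92

memory[L1] = 80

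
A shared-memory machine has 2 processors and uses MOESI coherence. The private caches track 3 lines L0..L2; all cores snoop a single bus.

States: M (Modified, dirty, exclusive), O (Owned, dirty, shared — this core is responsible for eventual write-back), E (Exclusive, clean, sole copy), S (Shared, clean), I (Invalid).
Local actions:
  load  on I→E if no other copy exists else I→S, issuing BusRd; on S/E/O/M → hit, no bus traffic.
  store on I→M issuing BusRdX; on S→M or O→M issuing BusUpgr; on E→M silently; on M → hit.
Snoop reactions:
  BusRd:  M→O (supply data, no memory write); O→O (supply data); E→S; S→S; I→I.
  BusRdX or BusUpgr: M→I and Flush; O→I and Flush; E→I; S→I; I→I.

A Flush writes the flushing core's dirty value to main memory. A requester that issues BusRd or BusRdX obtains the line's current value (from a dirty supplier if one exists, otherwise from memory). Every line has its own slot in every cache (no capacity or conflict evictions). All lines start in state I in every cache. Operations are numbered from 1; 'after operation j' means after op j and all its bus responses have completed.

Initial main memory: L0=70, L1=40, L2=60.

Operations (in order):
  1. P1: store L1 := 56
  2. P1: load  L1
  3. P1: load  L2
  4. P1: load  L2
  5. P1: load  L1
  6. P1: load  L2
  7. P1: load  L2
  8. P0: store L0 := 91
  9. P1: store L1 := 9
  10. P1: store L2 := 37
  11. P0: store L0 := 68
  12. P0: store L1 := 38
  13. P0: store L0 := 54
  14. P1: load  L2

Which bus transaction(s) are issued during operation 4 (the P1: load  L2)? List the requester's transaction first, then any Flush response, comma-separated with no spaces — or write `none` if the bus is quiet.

1. P1: store L1 := 56  bus=[BusRdX]  L1: P0=I P1=M  mem[L1]=40
2. P1: load  L1  bus=[-]  L1: P0=I P1=M  mem[L1]=40
3. P1: load  L2  bus=[BusRd]  L2: P0=I P1=E  mem[L2]=60
4. P1: load  L2  bus=[-]  L2: P0=I P1=E  mem[L2]=60
5. P1: load  L1  bus=[-]  L1: P0=I P1=M  mem[L1]=40
6. P1: load  L2  bus=[-]  L2: P0=I P1=E  mem[L2]=60
7. P1: load  L2  bus=[-]  L2: P0=I P1=E  mem[L2]=60
8. P0: store L0 := 91  bus=[BusRdX]  L0: P0=M P1=I  mem[L0]=70
9. P1: store L1 := 9  bus=[-]  L1: P0=I P1=M  mem[L1]=40
10. P1: store L2 := 37  bus=[-]  L2: P0=I P1=M  mem[L2]=60
11. P0: store L0 := 68  bus=[-]  L0: P0=M P1=I  mem[L0]=70
12. P0: store L1 := 38  bus=[BusRdX,Flush]  L1: P0=M P1=I  mem[L1]=9
13. P0: store L0 := 54  bus=[-]  L0: P0=M P1=I  mem[L0]=70
14. P1: load  L2  bus=[-]  L2: P0=I P1=M  mem[L2]=60

bus = none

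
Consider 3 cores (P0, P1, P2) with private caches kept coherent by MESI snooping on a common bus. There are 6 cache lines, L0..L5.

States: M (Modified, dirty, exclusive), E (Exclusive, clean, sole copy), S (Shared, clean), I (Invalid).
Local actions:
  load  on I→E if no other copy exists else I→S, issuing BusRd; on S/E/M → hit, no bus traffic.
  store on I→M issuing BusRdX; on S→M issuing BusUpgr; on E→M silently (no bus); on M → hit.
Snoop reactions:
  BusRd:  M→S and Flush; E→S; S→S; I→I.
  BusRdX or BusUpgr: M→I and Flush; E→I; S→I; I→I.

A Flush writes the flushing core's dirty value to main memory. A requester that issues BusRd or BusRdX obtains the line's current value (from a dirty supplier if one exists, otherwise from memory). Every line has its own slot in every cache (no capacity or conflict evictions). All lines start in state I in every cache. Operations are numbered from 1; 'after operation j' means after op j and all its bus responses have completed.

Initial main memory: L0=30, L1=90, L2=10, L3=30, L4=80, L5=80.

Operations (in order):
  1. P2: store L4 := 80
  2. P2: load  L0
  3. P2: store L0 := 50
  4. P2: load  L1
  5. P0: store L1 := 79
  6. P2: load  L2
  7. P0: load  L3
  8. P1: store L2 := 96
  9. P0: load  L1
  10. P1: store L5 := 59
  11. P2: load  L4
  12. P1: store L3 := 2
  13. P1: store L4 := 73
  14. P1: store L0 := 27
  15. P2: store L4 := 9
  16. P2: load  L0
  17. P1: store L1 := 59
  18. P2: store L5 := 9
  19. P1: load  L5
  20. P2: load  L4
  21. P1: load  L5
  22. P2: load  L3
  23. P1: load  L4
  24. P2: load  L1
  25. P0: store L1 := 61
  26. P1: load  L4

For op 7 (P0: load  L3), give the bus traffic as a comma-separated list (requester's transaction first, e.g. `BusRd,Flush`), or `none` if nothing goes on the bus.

step 1: P2: store L4 := 80  ⟶  IIM  (L4)  txn=BusRdX  M[L4]=80
step 2: P2: load  L0  ⟶  IIE  (L0)  txn=BusRd  M[L0]=30
step 3: P2: store L0 := 50  ⟶  IIM  (L0)  txn=∅  M[L0]=30
step 4: P2: load  L1  ⟶  IIE  (L1)  txn=BusRd  M[L1]=90
step 5: P0: store L1 := 79  ⟶  MII  (L1)  txn=BusRdX  M[L1]=90
step 6: P2: load  L2  ⟶  IIE  (L2)  txn=BusRd  M[L2]=10
step 7: P0: load  L3  ⟶  EII  (L3)  txn=BusRd  M[L3]=30
step 8: P1: store L2 := 96  ⟶  IMI  (L2)  txn=BusRdX  M[L2]=10
step 9: P0: load  L1  ⟶  MII  (L1)  txn=∅  M[L1]=90
step 10: P1: store L5 := 59  ⟶  IMI  (L5)  txn=BusRdX  M[L5]=80
step 11: P2: load  L4  ⟶  IIM  (L4)  txn=∅  M[L4]=80
step 12: P1: store L3 := 2  ⟶  IMI  (L3)  txn=BusRdX  M[L3]=30
step 13: P1: store L4 := 73  ⟶  IMI  (L4)  txn=BusRdX+Flush  M[L4]=80
step 14: P1: store L0 := 27  ⟶  IMI  (L0)  txn=BusRdX+Flush  M[L0]=50
step 15: P2: store L4 := 9  ⟶  IIM  (L4)  txn=BusRdX+Flush  M[L4]=73
step 16: P2: load  L0  ⟶  ISS  (L0)  txn=BusRd+Flush  M[L0]=27
step 17: P1: store L1 := 59  ⟶  IMI  (L1)  txn=BusRdX+Flush  M[L1]=79
step 18: P2: store L5 := 9  ⟶  IIM  (L5)  txn=BusRdX+Flush  M[L5]=59
step 19: P1: load  L5  ⟶  ISS  (L5)  txn=BusRd+Flush  M[L5]=9
step 20: P2: load  L4  ⟶  IIM  (L4)  txn=∅  M[L4]=73
step 21: P1: load  L5  ⟶  ISS  (L5)  txn=∅  M[L5]=9
step 22: P2: load  L3  ⟶  ISS  (L3)  txn=BusRd+Flush  M[L3]=2
step 23: P1: load  L4  ⟶  ISS  (L4)  txn=BusRd+Flush  M[L4]=9
step 24: P2: load  L1  ⟶  ISS  (L1)  txn=BusRd+Flush  M[L1]=59
step 25: P0: store L1 := 61  ⟶  MII  (L1)  txn=BusRdX  M[L1]=59
step 26: P1: load  L4  ⟶  ISS  (L4)  txn=∅  M[L4]=9

bus = BusRd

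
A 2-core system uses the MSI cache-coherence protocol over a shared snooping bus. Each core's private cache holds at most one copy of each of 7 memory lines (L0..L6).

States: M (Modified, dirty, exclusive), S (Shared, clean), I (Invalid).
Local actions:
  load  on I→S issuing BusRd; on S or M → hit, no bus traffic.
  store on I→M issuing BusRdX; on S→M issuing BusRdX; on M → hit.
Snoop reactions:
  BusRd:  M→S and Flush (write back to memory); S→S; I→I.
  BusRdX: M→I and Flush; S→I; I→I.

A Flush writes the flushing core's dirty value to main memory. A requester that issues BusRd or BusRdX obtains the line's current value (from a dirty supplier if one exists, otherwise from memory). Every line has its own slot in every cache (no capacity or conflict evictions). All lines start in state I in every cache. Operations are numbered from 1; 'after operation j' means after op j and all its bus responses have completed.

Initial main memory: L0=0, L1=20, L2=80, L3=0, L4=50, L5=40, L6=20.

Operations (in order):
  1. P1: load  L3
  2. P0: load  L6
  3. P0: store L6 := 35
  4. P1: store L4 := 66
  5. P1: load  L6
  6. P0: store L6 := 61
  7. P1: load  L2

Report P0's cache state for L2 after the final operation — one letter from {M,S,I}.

state = I

1. P1: load  L3  bus=[BusRd]  L3: P0=I P1=S  mem[L3]=0
2. P0: load  L6  bus=[BusRd]  L6: P0=S P1=I  mem[L6]=20
3. P0: store L6 := 35  bus=[BusRdX]  L6: P0=M P1=I  mem[L6]=20
4. P1: store L4 := 66  bus=[BusRdX]  L4: P0=I P1=M  mem[L4]=50
5. P1: load  L6  bus=[BusRd,Flush]  L6: P0=S P1=S  mem[L6]=35
6. P0: store L6 := 61  bus=[BusRdX]  L6: P0=M P1=I  mem[L6]=35
7. P1: load  L2  bus=[BusRd]  L2: P0=I P1=S  mem[L2]=80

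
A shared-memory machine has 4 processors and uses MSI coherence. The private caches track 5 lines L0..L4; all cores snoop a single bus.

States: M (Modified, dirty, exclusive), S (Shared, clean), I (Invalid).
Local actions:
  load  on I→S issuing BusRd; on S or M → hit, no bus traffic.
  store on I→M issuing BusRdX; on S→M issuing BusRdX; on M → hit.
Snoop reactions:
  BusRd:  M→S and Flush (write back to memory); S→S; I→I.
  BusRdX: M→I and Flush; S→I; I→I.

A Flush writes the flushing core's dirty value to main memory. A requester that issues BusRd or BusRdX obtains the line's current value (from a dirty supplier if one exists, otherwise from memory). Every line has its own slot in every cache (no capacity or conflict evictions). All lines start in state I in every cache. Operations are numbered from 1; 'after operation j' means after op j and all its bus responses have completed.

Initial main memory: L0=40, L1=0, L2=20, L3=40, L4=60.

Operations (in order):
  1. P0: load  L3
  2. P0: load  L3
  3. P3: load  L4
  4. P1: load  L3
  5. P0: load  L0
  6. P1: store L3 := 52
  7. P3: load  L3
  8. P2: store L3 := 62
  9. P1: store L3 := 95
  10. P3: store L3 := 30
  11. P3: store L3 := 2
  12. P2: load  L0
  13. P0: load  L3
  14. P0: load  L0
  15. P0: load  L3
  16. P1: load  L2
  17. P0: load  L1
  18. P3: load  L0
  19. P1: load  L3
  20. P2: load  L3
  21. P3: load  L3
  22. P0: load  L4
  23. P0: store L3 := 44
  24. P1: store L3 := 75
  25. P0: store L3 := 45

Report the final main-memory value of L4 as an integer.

  op1 P0: load  L3 → S/I/I/I on L3; bus BusRd; mem=40
  op2 P0: load  L3 → S/I/I/I on L3; bus (none); mem=40
  op3 P3: load  L4 → I/I/I/S on L4; bus BusRd; mem=60
  op4 P1: load  L3 → S/S/I/I on L3; bus BusRd; mem=40
  op5 P0: load  L0 → S/I/I/I on L0; bus BusRd; mem=40
  op6 P1: store L3 := 52 → I/M/I/I on L3; bus BusRdX; mem=40
  op7 P3: load  L3 → I/S/I/S on L3; bus BusRd Flush; mem=52
  op8 P2: store L3 := 62 → I/I/M/I on L3; bus BusRdX; mem=52
  op9 P1: store L3 := 95 → I/M/I/I on L3; bus BusRdX Flush; mem=62
  op10 P3: store L3 := 30 → I/I/I/M on L3; bus BusRdX Flush; mem=95
  op11 P3: store L3 := 2 → I/I/I/M on L3; bus (none); mem=95
  op12 P2: load  L0 → S/I/S/I on L0; bus BusRd; mem=40
  op13 P0: load  L3 → S/I/I/S on L3; bus BusRd Flush; mem=2
  op14 P0: load  L0 → S/I/S/I on L0; bus (none); mem=40
  op15 P0: load  L3 → S/I/I/S on L3; bus (none); mem=2
  op16 P1: load  L2 → I/S/I/I on L2; bus BusRd; mem=20
  op17 P0: load  L1 → S/I/I/I on L1; bus BusRd; mem=0
  op18 P3: load  L0 → S/I/S/S on L0; bus BusRd; mem=40
  op19 P1: load  L3 → S/S/I/S on L3; bus BusRd; mem=2
  op20 P2: load  L3 → S/S/S/S on L3; bus BusRd; mem=2
  op21 P3: load  L3 → S/S/S/S on L3; bus (none); mem=2
  op22 P0: load  L4 → S/I/I/S on L4; bus BusRd; mem=60
  op23 P0: store L3 := 44 → M/I/I/I on L3; bus BusRdX; mem=2
  op24 P1: store L3 := 75 → I/M/I/I on L3; bus BusRdX Flush; mem=44
  op25 P0: store L3 := 45 → M/I/I/I on L3; bus BusRdX Flush; mem=75

memory[L4] = 60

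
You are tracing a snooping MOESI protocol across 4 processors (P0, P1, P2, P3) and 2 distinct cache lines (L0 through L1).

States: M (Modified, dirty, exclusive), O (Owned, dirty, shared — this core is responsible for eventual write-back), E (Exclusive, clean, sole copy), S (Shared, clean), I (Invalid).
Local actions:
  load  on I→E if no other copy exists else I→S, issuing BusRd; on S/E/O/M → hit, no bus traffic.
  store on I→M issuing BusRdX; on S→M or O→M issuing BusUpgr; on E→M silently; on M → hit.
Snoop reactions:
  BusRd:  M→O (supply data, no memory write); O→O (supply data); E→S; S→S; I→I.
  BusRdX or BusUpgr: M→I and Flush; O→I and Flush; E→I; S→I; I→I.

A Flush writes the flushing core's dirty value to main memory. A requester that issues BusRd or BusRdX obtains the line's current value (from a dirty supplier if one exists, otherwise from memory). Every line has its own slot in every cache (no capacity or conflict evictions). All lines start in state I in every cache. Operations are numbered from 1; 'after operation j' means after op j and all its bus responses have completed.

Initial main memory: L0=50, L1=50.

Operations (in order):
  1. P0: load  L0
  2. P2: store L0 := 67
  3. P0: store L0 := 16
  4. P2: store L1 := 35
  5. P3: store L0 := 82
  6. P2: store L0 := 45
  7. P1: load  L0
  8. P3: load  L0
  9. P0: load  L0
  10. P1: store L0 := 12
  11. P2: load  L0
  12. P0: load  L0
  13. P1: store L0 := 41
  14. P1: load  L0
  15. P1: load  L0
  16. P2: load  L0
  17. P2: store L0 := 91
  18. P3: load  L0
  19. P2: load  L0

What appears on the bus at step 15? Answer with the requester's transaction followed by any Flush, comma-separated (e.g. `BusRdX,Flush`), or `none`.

[1] P0: load  L0 | P0:E(50), P1:I, P2:I, P3:I | bus: BusRd
[2] P2: store L0 := 67 | P0:I, P1:I, P2:M(67), P3:I | bus: BusRdX
[3] P0: store L0 := 16 | P0:M(16), P1:I, P2:I, P3:I | bus: BusRdX,Flush
[4] P2: store L1 := 35 | P0:I, P1:I, P2:M(35), P3:I | bus: BusRdX
[5] P3: store L0 := 82 | P0:I, P1:I, P2:I, P3:M(82) | bus: BusRdX,Flush
[6] P2: store L0 := 45 | P0:I, P1:I, P2:M(45), P3:I | bus: BusRdX,Flush
[7] P1: load  L0 | P0:I, P1:S(45), P2:O(45), P3:I | bus: BusRd
[8] P3: load  L0 | P0:I, P1:S(45), P2:O(45), P3:S(45) | bus: BusRd
[9] P0: load  L0 | P0:S(45), P1:S(45), P2:O(45), P3:S(45) | bus: BusRd
[10] P1: store L0 := 12 | P0:I, P1:M(12), P2:I, P3:I | bus: BusUpgr,Flush
[11] P2: load  L0 | P0:I, P1:O(12), P2:S(12), P3:I | bus: BusRd
[12] P0: load  L0 | P0:S(12), P1:O(12), P2:S(12), P3:I | bus: BusRd
[13] P1: store L0 := 41 | P0:I, P1:M(41), P2:I, P3:I | bus: BusUpgr
[14] P1: load  L0 | P0:I, P1:M(41), P2:I, P3:I | bus: none
[15] P1: load  L0 | P0:I, P1:M(41), P2:I, P3:I | bus: none
[16] P2: load  L0 | P0:I, P1:O(41), P2:S(41), P3:I | bus: BusRd
[17] P2: store L0 := 91 | P0:I, P1:I, P2:M(91), P3:I | bus: BusUpgr,Flush
[18] P3: load  L0 | P0:I, P1:I, P2:O(91), P3:S(91) | bus: BusRd
[19] P2: load  L0 | P0:I, P1:I, P2:O(91), P3:S(91) | bus: none

bus = none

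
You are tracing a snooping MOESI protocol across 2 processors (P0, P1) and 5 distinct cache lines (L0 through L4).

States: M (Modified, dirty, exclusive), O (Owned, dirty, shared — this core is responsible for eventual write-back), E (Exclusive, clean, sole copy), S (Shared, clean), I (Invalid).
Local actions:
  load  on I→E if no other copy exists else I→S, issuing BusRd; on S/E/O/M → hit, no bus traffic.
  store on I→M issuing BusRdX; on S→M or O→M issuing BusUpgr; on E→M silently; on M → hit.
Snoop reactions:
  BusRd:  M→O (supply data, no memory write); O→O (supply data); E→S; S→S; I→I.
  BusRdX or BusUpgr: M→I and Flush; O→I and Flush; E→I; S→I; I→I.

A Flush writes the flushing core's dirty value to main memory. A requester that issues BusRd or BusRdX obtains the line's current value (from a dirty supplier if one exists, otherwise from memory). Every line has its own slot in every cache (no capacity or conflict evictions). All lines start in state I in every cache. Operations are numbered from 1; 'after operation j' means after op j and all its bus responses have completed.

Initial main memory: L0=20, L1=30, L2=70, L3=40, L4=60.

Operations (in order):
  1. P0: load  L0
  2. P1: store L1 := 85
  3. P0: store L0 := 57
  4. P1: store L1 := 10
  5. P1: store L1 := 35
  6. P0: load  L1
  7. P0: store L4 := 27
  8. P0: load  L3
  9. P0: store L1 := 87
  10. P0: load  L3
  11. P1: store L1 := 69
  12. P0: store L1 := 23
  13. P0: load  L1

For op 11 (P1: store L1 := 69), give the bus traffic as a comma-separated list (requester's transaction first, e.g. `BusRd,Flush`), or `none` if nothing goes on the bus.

[1] P0: load  L0 | P0:E(20), P1:I | bus: BusRd
[2] P1: store L1 := 85 | P0:I, P1:M(85) | bus: BusRdX
[3] P0: store L0 := 57 | P0:M(57), P1:I | bus: none
[4] P1: store L1 := 10 | P0:I, P1:M(10) | bus: none
[5] P1: store L1 := 35 | P0:I, P1:M(35) | bus: none
[6] P0: load  L1 | P0:S(35), P1:O(35) | bus: BusRd
[7] P0: store L4 := 27 | P0:M(27), P1:I | bus: BusRdX
[8] P0: load  L3 | P0:E(40), P1:I | bus: BusRd
[9] P0: store L1 := 87 | P0:M(87), P1:I | bus: BusUpgr,Flush
[10] P0: load  L3 | P0:E(40), P1:I | bus: none
[11] P1: store L1 := 69 | P0:I, P1:M(69) | bus: BusRdX,Flush
[12] P0: store L1 := 23 | P0:M(23), P1:I | bus: BusRdX,Flush
[13] P0: load  L1 | P0:M(23), P1:I | bus: none

bus = BusRdX,Flush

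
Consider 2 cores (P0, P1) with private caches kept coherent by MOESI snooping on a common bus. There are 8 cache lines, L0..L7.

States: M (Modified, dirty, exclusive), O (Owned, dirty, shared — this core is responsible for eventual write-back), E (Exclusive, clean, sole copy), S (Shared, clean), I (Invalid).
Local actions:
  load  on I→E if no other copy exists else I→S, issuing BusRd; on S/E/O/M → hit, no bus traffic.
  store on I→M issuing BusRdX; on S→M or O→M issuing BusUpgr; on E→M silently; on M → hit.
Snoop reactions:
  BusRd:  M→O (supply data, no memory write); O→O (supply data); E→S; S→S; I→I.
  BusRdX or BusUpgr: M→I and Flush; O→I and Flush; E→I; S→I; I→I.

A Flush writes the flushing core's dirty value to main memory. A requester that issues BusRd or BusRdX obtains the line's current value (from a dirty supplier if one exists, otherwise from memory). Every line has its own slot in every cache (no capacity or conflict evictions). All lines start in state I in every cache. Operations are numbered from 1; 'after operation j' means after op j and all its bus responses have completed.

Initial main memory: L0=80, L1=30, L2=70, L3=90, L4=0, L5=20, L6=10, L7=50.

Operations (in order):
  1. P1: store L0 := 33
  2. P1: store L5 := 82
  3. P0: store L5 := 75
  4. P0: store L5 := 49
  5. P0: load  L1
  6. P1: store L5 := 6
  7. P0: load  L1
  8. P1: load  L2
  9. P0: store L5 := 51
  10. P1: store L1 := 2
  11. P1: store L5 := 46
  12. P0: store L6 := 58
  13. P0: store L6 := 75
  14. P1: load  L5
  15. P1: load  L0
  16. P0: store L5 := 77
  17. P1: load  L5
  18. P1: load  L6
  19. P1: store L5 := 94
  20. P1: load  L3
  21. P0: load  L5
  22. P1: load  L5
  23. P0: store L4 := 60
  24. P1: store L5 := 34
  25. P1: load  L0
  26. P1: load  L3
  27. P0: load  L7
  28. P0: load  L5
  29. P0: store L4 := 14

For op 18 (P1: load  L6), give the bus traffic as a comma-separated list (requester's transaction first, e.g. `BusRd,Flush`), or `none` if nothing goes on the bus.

step 1: P1: store L0 := 33  ⟶  IM  (L0)  txn=BusRdX  M[L0]=80
step 2: P1: store L5 := 82  ⟶  IM  (L5)  txn=BusRdX  M[L5]=20
step 3: P0: store L5 := 75  ⟶  MI  (L5)  txn=BusRdX+Flush  M[L5]=82
step 4: P0: store L5 := 49  ⟶  MI  (L5)  txn=∅  M[L5]=82
step 5: P0: load  L1  ⟶  EI  (L1)  txn=BusRd  M[L1]=30
step 6: P1: store L5 := 6  ⟶  IM  (L5)  txn=BusRdX+Flush  M[L5]=49
step 7: P0: load  L1  ⟶  EI  (L1)  txn=∅  M[L1]=30
step 8: P1: load  L2  ⟶  IE  (L2)  txn=BusRd  M[L2]=70
step 9: P0: store L5 := 51  ⟶  MI  (L5)  txn=BusRdX+Flush  M[L5]=6
step 10: P1: store L1 := 2  ⟶  IM  (L1)  txn=BusRdX  M[L1]=30
step 11: P1: store L5 := 46  ⟶  IM  (L5)  txn=BusRdX+Flush  M[L5]=51
step 12: P0: store L6 := 58  ⟶  MI  (L6)  txn=BusRdX  M[L6]=10
step 13: P0: store L6 := 75  ⟶  MI  (L6)  txn=∅  M[L6]=10
step 14: P1: load  L5  ⟶  IM  (L5)  txn=∅  M[L5]=51
step 15: P1: load  L0  ⟶  IM  (L0)  txn=∅  M[L0]=80
step 16: P0: store L5 := 77  ⟶  MI  (L5)  txn=BusRdX+Flush  M[L5]=46
step 17: P1: load  L5  ⟶  OS  (L5)  txn=BusRd  M[L5]=46
step 18: P1: load  L6  ⟶  OS  (L6)  txn=BusRd  M[L6]=10
step 19: P1: store L5 := 94  ⟶  IM  (L5)  txn=BusUpgr+Flush  M[L5]=77
step 20: P1: load  L3  ⟶  IE  (L3)  txn=BusRd  M[L3]=90
step 21: P0: load  L5  ⟶  SO  (L5)  txn=BusRd  M[L5]=77
step 22: P1: load  L5  ⟶  SO  (L5)  txn=∅  M[L5]=77
step 23: P0: store L4 := 60  ⟶  MI  (L4)  txn=BusRdX  M[L4]=0
step 24: P1: store L5 := 34  ⟶  IM  (L5)  txn=BusUpgr  M[L5]=77
step 25: P1: load  L0  ⟶  IM  (L0)  txn=∅  M[L0]=80
step 26: P1: load  L3  ⟶  IE  (L3)  txn=∅  M[L3]=90
step 27: P0: load  L7  ⟶  EI  (L7)  txn=BusRd  M[L7]=50
step 28: P0: load  L5  ⟶  SO  (L5)  txn=BusRd  M[L5]=77
step 29: P0: store L4 := 14  ⟶  MI  (L4)  txn=∅  M[L4]=0

bus = BusRd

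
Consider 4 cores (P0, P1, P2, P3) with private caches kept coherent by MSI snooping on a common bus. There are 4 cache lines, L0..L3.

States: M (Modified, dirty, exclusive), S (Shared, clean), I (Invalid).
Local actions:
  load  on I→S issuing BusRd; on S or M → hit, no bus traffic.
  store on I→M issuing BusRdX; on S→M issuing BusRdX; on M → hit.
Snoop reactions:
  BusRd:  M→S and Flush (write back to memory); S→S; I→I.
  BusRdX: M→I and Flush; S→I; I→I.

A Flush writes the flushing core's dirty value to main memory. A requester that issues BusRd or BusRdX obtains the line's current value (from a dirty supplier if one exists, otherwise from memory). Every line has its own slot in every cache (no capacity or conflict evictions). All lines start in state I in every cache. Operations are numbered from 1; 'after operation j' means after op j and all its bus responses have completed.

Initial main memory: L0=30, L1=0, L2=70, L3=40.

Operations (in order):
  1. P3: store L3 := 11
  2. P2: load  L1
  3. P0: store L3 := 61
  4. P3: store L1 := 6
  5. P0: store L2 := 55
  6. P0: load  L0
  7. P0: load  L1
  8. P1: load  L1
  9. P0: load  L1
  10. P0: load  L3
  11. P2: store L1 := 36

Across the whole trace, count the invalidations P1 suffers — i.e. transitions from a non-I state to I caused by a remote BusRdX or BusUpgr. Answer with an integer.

invalidations = 1

  op1 P3: store L3 := 11 → I/I/I/M on L3; bus BusRdX; mem=40
  op2 P2: load  L1 → I/I/S/I on L1; bus BusRd; mem=0
  op3 P0: store L3 := 61 → M/I/I/I on L3; bus BusRdX Flush; mem=11
  op4 P3: store L1 := 6 → I/I/I/M on L1; bus BusRdX; mem=0
  op5 P0: store L2 := 55 → M/I/I/I on L2; bus BusRdX; mem=70
  op6 P0: load  L0 → S/I/I/I on L0; bus BusRd; mem=30
  op7 P0: load  L1 → S/I/I/S on L1; bus BusRd Flush; mem=6
  op8 P1: load  L1 → S/S/I/S on L1; bus BusRd; mem=6
  op9 P0: load  L1 → S/S/I/S on L1; bus (none); mem=6
  op10 P0: load  L3 → M/I/I/I on L3; bus (none); mem=11
  op11 P2: store L1 := 36 → I/I/M/I on L1; bus BusRdX; mem=6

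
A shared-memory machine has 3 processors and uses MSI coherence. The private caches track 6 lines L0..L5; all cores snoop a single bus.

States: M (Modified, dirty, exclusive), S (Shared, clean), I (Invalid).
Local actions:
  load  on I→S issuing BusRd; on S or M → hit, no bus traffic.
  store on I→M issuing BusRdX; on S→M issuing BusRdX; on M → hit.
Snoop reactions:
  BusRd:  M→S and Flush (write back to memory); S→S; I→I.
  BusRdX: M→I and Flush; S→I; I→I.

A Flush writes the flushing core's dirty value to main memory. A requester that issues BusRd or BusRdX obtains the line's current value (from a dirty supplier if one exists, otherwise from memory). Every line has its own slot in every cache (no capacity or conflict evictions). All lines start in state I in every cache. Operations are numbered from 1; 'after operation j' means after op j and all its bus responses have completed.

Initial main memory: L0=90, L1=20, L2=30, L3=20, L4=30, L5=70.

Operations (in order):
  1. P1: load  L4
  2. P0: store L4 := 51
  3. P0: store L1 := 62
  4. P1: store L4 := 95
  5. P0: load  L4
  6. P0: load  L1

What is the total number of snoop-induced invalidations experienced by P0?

invalidations = 1

  op1 P1: load  L4 → I/S/I on L4; bus BusRd; mem=30
  op2 P0: store L4 := 51 → M/I/I on L4; bus BusRdX; mem=30
  op3 P0: store L1 := 62 → M/I/I on L1; bus BusRdX; mem=20
  op4 P1: store L4 := 95 → I/M/I on L4; bus BusRdX Flush; mem=51
  op5 P0: load  L4 → S/S/I on L4; bus BusRd Flush; mem=95
  op6 P0: load  L1 → M/I/I on L1; bus (none); mem=20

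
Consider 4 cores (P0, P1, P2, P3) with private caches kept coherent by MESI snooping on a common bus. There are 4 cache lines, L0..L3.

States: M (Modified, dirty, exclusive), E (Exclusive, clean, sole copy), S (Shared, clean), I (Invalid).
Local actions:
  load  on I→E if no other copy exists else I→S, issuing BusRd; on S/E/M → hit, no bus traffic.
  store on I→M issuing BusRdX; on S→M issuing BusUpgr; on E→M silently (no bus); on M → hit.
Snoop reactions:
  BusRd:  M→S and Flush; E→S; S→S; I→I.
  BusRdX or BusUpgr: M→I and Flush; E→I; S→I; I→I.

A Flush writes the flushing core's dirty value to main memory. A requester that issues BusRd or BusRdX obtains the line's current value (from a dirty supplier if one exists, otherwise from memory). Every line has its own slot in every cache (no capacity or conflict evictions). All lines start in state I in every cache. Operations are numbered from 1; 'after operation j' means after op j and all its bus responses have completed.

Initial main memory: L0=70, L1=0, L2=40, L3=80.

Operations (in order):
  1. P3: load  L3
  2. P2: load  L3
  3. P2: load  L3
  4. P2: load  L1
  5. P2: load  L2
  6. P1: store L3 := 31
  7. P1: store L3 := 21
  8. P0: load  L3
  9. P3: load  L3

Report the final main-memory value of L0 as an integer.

  op1 P3: load  L3 → I/I/I/E on L3; bus BusRd; mem=80
  op2 P2: load  L3 → I/I/S/S on L3; bus BusRd; mem=80
  op3 P2: load  L3 → I/I/S/S on L3; bus (none); mem=80
  op4 P2: load  L1 → I/I/E/I on L1; bus BusRd; mem=0
  op5 P2: load  L2 → I/I/E/I on L2; bus BusRd; mem=40
  op6 P1: store L3 := 31 → I/M/I/I on L3; bus BusRdX; mem=80
  op7 P1: store L3 := 21 → I/M/I/I on L3; bus (none); mem=80
  op8 P0: load  L3 → S/S/I/I on L3; bus BusRd Flush; mem=21
  op9 P3: load  L3 → S/S/I/S on L3; bus BusRd; mem=21

memory[L0] = 70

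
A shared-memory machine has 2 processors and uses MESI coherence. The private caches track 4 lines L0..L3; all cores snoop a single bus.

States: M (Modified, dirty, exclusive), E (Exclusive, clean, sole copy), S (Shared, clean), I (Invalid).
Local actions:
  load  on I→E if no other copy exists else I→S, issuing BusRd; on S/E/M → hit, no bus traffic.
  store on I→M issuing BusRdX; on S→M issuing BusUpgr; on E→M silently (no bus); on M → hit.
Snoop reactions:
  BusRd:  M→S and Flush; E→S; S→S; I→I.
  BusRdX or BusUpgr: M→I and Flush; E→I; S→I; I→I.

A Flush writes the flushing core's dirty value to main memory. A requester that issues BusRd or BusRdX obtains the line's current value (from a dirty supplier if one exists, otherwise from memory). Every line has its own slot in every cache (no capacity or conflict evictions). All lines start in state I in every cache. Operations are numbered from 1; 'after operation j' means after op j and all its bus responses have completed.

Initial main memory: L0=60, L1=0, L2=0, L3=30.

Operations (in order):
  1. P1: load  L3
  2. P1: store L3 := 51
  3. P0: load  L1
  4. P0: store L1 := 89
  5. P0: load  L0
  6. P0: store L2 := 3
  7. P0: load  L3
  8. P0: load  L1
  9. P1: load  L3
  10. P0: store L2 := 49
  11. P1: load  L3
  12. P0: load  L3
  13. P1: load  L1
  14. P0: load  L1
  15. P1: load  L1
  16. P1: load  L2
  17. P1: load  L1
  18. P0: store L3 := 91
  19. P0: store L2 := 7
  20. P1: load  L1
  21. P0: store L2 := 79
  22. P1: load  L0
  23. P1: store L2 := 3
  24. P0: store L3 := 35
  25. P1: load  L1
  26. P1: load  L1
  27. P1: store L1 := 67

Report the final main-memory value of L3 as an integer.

memory[L3] = 51

  op1 P1: load  L3 → I/E on L3; bus BusRd; mem=30
  op2 P1: store L3 := 51 → I/M on L3; bus (none); mem=30
  op3 P0: load  L1 → E/I on L1; bus BusRd; mem=0
  op4 P0: store L1 := 89 → M/I on L1; bus (none); mem=0
  op5 P0: load  L0 → E/I on L0; bus BusRd; mem=60
  op6 P0: store L2 := 3 → M/I on L2; bus BusRdX; mem=0
  op7 P0: load  L3 → S/S on L3; bus BusRd Flush; mem=51
  op8 P0: load  L1 → M/I on L1; bus (none); mem=0
  op9 P1: load  L3 → S/S on L3; bus (none); mem=51
  op10 P0: store L2 := 49 → M/I on L2; bus (none); mem=0
  op11 P1: load  L3 → S/S on L3; bus (none); mem=51
  op12 P0: load  L3 → S/S on L3; bus (none); mem=51
  op13 P1: load  L1 → S/S on L1; bus BusRd Flush; mem=89
  op14 P0: load  L1 → S/S on L1; bus (none); mem=89
  op15 P1: load  L1 → S/S on L1; bus (none); mem=89
  op16 P1: load  L2 → S/S on L2; bus BusRd Flush; mem=49
  op17 P1: load  L1 → S/S on L1; bus (none); mem=89
  op18 P0: store L3 := 91 → M/I on L3; bus BusUpgr; mem=51
  op19 P0: store L2 := 7 → M/I on L2; bus BusUpgr; mem=49
  op20 P1: load  L1 → S/S on L1; bus (none); mem=89
  op21 P0: store L2 := 79 → M/I on L2; bus (none); mem=49
  op22 P1: load  L0 → S/S on L0; bus BusRd; mem=60
  op23 P1: store L2 := 3 → I/M on L2; bus BusRdX Flush; mem=79
  op24 P0: store L3 := 35 → M/I on L3; bus (none); mem=51
  op25 P1: load  L1 → S/S on L1; bus (none); mem=89
  op26 P1: load  L1 → S/S on L1; bus (none); mem=89
  op27 P1: store L1 := 67 → I/M on L1; bus BusUpgr; mem=89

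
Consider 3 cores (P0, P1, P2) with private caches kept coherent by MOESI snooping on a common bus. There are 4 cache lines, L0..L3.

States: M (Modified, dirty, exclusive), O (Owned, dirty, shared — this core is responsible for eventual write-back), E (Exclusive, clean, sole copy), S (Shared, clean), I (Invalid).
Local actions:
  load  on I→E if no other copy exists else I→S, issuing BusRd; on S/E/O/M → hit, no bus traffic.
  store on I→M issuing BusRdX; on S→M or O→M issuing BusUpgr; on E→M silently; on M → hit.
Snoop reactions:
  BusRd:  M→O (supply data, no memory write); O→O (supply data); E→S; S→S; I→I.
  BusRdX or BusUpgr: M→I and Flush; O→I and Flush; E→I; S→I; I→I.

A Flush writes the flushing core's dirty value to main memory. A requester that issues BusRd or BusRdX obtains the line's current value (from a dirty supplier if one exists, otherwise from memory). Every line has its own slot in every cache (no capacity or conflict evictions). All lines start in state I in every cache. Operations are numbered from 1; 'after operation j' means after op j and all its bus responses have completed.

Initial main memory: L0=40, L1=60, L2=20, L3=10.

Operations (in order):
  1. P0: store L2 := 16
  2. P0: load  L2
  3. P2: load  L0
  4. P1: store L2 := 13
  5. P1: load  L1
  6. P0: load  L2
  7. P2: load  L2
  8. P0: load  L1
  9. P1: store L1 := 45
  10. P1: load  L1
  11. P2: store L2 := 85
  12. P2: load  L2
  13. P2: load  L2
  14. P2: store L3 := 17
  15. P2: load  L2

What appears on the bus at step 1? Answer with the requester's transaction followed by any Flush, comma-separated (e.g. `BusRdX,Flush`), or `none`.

[1] P0: store L2 := 16 | P0:M(16), P1:I, P2:I | bus: BusRdX
[2] P0: load  L2 | P0:M(16), P1:I, P2:I | bus: none
[3] P2: load  L0 | P0:I, P1:I, P2:E(40) | bus: BusRd
[4] P1: store L2 := 13 | P0:I, P1:M(13), P2:I | bus: BusRdX,Flush
[5] P1: load  L1 | P0:I, P1:E(60), P2:I | bus: BusRd
[6] P0: load  L2 | P0:S(13), P1:O(13), P2:I | bus: BusRd
[7] P2: load  L2 | P0:S(13), P1:O(13), P2:S(13) | bus: BusRd
[8] P0: load  L1 | P0:S(60), P1:S(60), P2:I | bus: BusRd
[9] P1: store L1 := 45 | P0:I, P1:M(45), P2:I | bus: BusUpgr
[10] P1: load  L1 | P0:I, P1:M(45), P2:I | bus: none
[11] P2: store L2 := 85 | P0:I, P1:I, P2:M(85) | bus: BusUpgr,Flush
[12] P2: load  L2 | P0:I, P1:I, P2:M(85) | bus: none
[13] P2: load  L2 | P0:I, P1:I, P2:M(85) | bus: none
[14] P2: store L3 := 17 | P0:I, P1:I, P2:M(17) | bus: BusRdX
[15] P2: load  L2 | P0:I, P1:I, P2:M(85) | bus: none

bus = BusRdX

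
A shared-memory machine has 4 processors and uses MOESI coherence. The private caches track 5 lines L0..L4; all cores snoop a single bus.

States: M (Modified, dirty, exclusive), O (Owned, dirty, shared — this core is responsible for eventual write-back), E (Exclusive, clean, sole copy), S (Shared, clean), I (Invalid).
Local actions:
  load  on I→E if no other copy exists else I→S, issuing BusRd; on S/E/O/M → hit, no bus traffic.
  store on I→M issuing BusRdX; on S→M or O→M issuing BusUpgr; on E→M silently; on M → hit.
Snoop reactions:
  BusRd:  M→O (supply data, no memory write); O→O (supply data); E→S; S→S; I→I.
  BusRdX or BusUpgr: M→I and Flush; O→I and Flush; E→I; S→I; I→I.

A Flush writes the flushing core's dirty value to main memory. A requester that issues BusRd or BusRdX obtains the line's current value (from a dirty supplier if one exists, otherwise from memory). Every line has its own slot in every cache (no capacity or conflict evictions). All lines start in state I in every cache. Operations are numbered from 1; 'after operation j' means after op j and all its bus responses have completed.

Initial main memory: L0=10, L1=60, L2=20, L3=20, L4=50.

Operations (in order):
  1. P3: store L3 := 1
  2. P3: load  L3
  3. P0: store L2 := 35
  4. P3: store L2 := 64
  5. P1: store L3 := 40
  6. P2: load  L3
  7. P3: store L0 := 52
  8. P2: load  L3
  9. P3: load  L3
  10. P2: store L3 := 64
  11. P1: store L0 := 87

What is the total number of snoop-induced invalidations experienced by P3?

invalidations = 3

1. P3: store L3 := 1  bus=[BusRdX]  L3: P0=I P1=I P2=I P3=M  mem[L3]=20
2. P3: load  L3  bus=[-]  L3: P0=I P1=I P2=I P3=M  mem[L3]=20
3. P0: store L2 := 35  bus=[BusRdX]  L2: P0=M P1=I P2=I P3=I  mem[L2]=20
4. P3: store L2 := 64  bus=[BusRdX,Flush]  L2: P0=I P1=I P2=I P3=M  mem[L2]=35
5. P1: store L3 := 40  bus=[BusRdX,Flush]  L3: P0=I P1=M P2=I P3=I  mem[L3]=1
6. P2: load  L3  bus=[BusRd]  L3: P0=I P1=O P2=S P3=I  mem[L3]=1
7. P3: store L0 := 52  bus=[BusRdX]  L0: P0=I P1=I P2=I P3=M  mem[L0]=10
8. P2: load  L3  bus=[-]  L3: P0=I P1=O P2=S P3=I  mem[L3]=1
9. P3: load  L3  bus=[BusRd]  L3: P0=I P1=O P2=S P3=S  mem[L3]=1
10. P2: store L3 := 64  bus=[BusUpgr,Flush]  L3: P0=I P1=I P2=M P3=I  mem[L3]=40
11. P1: store L0 := 87  bus=[BusRdX,Flush]  L0: P0=I P1=M P2=I P3=I  mem[L0]=52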